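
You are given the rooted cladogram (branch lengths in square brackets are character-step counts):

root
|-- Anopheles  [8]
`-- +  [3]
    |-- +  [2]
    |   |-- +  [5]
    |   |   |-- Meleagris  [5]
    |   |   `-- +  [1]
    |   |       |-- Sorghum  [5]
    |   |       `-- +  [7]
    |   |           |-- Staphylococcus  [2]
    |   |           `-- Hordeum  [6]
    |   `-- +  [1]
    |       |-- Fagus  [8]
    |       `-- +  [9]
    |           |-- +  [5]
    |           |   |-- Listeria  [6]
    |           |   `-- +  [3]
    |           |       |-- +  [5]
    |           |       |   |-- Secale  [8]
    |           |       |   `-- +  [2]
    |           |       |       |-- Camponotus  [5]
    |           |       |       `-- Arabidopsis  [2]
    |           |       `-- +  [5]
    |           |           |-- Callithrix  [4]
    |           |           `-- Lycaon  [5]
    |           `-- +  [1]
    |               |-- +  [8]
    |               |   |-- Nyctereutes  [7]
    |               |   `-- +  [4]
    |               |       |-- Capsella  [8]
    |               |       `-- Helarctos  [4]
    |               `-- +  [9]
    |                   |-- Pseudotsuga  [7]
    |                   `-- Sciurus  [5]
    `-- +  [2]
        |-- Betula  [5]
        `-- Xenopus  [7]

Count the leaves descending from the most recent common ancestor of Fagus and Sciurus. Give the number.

12

The MRCA of Fagus and Sciurus is the node subtending (Fagus,((Listeria,((Secale,(Camponotus,Arabidopsis)),(Callithrix,Lycaon))),((Nyctereutes,(Capsella,Helarctos)),(Pseudotsuga,Sciurus)))).
That clade contains 12 terminal taxa: Arabidopsis, Callithrix, Camponotus, Capsella, Fagus, Helarctos, Listeria, Lycaon, Nyctereutes, Pseudotsuga, Sciurus, Secale.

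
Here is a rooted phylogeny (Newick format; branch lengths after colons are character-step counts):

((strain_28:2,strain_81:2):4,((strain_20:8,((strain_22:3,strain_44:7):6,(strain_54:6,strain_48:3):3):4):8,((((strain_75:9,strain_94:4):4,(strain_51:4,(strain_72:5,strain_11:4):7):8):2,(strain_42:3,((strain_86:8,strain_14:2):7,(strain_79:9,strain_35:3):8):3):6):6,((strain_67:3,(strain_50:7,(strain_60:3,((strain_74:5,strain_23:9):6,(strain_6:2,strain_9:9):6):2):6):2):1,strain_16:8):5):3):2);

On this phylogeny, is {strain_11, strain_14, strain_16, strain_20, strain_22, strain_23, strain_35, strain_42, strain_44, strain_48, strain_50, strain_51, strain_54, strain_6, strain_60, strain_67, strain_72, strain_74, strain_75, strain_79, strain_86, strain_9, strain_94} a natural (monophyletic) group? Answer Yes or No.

Yes

The most recent common ancestor of these taxa subtends ((strain_20,((strain_22,strain_44),(strain_54,strain_48))),((((strain_75,strain_94),(strain_51,(strain_72,strain_11))),(strain_42,((strain_86,strain_14),(strain_79,strain_35)))),((strain_67,(strain_50,(strain_60,((strain_74,strain_23),(strain_6,strain_9))))),strain_16))).
That clade has exactly 23 tips — every listed taxon and nothing else — so the group is monophyletic.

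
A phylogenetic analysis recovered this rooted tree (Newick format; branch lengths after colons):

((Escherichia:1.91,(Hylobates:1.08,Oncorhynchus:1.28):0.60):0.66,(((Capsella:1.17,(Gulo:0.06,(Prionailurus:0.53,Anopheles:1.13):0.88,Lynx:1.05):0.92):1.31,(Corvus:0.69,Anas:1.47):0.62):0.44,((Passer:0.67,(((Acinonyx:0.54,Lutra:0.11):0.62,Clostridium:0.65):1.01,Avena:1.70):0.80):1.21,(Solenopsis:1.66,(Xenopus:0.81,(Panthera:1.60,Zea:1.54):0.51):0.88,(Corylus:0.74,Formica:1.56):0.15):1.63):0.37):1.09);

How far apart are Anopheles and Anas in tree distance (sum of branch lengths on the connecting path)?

The path runs Anopheles → … → MRCA → … → Anas; the MRCA is the node subtending ((Capsella,(Gulo,(Prionailurus,Anopheles),Lynx)),(Corvus,Anas)).
Branch lengths along that path: 1.13 + 0.88 + 0.92 + 1.31 + 0.62 + 1.47 = 6.33.

6.33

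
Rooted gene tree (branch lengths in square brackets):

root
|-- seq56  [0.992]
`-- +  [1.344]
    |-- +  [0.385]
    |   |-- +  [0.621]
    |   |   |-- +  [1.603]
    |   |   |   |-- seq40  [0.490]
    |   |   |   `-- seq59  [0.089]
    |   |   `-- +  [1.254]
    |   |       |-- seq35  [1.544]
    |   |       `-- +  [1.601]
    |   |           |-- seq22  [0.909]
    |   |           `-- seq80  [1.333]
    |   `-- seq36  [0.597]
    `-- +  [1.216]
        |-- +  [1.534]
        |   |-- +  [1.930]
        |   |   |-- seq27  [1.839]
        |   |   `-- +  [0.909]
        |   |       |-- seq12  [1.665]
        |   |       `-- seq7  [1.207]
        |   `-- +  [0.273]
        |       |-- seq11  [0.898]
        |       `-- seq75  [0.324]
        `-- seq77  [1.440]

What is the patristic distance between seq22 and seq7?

The path runs seq22 → … → MRCA → … → seq7; the MRCA is the node subtending ((((seq40,seq59),(seq35,(seq22,seq80))),seq36),(((seq27,(seq12,seq7)),(seq11,seq75)),seq77)).
Branch lengths along that path: 0.909 + 1.601 + 1.254 + 0.621 + 0.385 + 1.216 + 1.534 + 1.930 + 0.909 + 1.207 = 11.566.

11.566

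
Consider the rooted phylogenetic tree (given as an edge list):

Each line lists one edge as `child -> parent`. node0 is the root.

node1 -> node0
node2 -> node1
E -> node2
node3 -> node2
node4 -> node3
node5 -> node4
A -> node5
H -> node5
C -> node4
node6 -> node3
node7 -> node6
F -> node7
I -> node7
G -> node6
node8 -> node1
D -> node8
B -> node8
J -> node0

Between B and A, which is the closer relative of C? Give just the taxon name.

The MRCA of C and A subtends ((A,H),C) (3 taxa).
The MRCA of C and B subtends ((E,(((A,H),C),((F,I),G))),(D,B)) (9 taxa).
The first is nested inside the second, so C shares a more recent common ancestor with A.

A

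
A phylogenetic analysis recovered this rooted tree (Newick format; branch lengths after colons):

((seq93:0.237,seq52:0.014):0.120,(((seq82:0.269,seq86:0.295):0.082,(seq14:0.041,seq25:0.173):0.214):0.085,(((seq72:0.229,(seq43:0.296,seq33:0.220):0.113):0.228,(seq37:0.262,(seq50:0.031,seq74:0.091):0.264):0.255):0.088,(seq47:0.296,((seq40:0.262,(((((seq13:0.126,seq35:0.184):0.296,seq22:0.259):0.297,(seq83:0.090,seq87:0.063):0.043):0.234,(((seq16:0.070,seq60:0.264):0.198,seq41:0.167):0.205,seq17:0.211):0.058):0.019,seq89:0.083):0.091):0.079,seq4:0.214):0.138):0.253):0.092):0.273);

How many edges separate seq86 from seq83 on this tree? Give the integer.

12

The MRCA of seq86 and seq83 is the node subtending (((seq82,seq86),(seq14,seq25)),(((seq72,(seq43,seq33)),(seq37,(seq50,seq74))),(seq47,((seq40,(((((seq13,seq35),seq22),(seq83,seq87)),(((seq16,seq60),seq41),seq17)),seq89)),seq4)))).
From seq86 up to that node: 3 branches. From seq83 up to the same node: 9 branches. Total: 3 + 9 = 12.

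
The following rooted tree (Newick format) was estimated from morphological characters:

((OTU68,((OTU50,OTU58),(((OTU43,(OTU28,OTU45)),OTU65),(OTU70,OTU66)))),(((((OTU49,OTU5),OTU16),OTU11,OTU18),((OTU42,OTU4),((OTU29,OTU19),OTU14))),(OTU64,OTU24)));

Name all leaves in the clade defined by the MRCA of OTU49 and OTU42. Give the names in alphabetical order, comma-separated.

OTU11, OTU14, OTU16, OTU18, OTU19, OTU29, OTU4, OTU42, OTU49, OTU5

Tracing OTU49: it sits inside (OTU49,OTU5).
Tracing OTU42: it sits inside (OTU42,OTU4).
The smallest clade enclosing both is ((((OTU49,OTU5),OTU16),OTU11,OTU18),((OTU42,OTU4),((OTU29,OTU19),OTU14))); the answer is its 10 terminal taxa in alphabetical order.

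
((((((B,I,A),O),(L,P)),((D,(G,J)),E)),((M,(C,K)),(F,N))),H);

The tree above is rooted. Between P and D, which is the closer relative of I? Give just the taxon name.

P

The MRCA of I and P subtends (((B,I,A),O),(L,P)) (6 taxa).
The MRCA of I and D subtends ((((B,I,A),O),(L,P)),((D,(G,J)),E)) (10 taxa).
The first is nested inside the second, so I shares a more recent common ancestor with P.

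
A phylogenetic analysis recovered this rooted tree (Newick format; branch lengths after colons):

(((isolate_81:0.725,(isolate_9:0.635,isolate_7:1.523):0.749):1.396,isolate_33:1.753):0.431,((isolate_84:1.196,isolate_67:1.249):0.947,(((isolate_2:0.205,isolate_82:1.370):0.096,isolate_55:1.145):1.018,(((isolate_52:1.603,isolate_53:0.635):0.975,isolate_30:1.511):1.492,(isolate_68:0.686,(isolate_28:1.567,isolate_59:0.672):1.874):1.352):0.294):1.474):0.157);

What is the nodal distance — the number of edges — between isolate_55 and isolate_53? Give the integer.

6

The MRCA of isolate_55 and isolate_53 is the node subtending (((isolate_2,isolate_82),isolate_55),(((isolate_52,isolate_53),isolate_30),(isolate_68,(isolate_28,isolate_59)))).
From isolate_55 up to that node: 2 branches. From isolate_53 up to the same node: 4 branches. Total: 2 + 4 = 6.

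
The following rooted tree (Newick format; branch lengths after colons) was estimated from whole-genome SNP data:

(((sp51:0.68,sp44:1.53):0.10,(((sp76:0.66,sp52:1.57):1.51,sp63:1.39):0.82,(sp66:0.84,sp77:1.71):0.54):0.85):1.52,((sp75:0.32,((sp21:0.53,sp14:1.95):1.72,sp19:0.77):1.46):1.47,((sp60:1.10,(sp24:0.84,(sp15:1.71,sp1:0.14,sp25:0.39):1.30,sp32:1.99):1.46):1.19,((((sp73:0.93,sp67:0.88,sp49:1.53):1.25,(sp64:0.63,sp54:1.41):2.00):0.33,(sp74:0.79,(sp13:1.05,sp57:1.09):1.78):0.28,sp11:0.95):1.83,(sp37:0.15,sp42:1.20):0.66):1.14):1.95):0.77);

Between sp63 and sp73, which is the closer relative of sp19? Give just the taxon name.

The MRCA of sp19 and sp73 subtends ((sp75,((sp21,sp14),sp19)),((sp60,(sp24,(sp15,sp1,sp25),sp32)),((((sp73,sp67,sp49),(sp64,sp54)),(sp74,(sp13,sp57)),sp11),(sp37,sp42)))) (21 taxa).
The MRCA of sp19 and sp63 is the root, subtending the entire tree (28 taxa).
The first is nested inside the second, so sp19 shares a more recent common ancestor with sp73.

sp73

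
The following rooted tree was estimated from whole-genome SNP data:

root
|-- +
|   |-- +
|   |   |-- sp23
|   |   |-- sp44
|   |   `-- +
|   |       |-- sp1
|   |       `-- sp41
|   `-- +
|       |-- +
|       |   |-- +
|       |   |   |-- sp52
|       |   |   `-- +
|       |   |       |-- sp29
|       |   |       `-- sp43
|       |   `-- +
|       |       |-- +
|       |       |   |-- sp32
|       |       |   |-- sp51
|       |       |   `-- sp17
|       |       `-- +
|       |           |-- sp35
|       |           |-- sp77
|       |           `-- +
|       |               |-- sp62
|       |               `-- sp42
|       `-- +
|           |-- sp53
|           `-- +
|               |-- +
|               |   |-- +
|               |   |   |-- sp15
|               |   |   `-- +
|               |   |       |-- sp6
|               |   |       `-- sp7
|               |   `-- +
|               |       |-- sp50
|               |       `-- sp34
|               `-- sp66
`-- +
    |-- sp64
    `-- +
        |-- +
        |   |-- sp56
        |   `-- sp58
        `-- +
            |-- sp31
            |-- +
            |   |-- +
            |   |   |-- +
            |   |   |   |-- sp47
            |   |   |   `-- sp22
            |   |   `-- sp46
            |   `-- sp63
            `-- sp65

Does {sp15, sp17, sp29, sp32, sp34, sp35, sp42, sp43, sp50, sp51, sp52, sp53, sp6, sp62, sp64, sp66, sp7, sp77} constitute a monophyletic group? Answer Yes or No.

The MRCA of the listed taxa is the root, so the smallest clade containing them is the whole tree.
That clade also contains sp1, sp22, sp23, sp31, sp41, sp44, sp46, sp47, sp56, sp58, sp63, sp65, which are not in the proposed group, so the group is not monophyletic.

No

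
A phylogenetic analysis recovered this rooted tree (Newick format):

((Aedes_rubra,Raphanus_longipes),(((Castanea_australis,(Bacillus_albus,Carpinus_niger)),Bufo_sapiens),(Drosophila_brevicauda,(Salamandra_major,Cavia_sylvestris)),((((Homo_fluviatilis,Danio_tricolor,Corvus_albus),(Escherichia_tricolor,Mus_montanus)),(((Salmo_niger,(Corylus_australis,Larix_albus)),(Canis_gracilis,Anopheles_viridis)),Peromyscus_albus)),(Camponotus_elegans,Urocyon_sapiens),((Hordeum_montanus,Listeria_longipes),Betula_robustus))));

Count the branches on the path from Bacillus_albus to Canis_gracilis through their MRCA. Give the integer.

10

The MRCA of Bacillus_albus and Canis_gracilis is the node subtending (((Castanea_australis,(Bacillus_albus,Carpinus_niger)),Bufo_sapiens),(Drosophila_brevicauda,(Salamandra_major,Cavia_sylvestris)),((((Homo_fluviatilis,Danio_tricolor,Corvus_albus),(Escherichia_tricolor,Mus_montanus)),(((Salmo_niger,(Corylus_australis,Larix_albus)),(Canis_gracilis,Anopheles_viridis)),Peromyscus_albus)),(Camponotus_elegans,Urocyon_sapiens),((Hordeum_montanus,Listeria_longipes),Betula_robustus))).
From Bacillus_albus up to that node: 4 branches. From Canis_gracilis up to the same node: 6 branches. Total: 4 + 6 = 10.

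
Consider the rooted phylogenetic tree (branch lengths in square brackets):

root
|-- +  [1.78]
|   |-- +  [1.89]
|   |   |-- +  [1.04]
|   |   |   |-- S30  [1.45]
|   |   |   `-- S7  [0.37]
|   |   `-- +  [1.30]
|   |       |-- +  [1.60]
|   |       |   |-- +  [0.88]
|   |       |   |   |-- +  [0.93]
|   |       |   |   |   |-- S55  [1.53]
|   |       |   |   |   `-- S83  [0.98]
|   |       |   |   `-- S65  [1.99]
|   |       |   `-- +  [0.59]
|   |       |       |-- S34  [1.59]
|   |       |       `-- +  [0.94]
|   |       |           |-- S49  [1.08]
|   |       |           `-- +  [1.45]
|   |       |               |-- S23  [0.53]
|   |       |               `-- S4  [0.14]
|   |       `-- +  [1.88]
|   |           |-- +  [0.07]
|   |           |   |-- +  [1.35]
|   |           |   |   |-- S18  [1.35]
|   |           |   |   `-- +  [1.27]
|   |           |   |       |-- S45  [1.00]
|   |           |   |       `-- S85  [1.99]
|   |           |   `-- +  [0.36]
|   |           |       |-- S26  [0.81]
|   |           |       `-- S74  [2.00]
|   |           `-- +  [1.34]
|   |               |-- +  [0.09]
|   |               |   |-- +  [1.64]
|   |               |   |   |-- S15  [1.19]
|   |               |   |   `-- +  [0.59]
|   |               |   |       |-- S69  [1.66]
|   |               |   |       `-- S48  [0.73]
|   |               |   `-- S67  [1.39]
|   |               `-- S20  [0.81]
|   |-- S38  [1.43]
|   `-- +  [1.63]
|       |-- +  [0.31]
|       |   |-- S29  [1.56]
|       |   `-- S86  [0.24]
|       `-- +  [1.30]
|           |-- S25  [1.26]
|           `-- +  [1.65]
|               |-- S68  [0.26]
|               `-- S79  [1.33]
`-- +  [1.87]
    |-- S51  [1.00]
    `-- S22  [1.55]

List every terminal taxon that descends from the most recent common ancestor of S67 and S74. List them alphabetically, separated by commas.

S15, S18, S20, S26, S45, S48, S67, S69, S74, S85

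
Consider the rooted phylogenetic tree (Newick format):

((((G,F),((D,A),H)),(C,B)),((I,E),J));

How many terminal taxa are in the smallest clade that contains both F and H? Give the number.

The MRCA of F and H is the node subtending ((G,F),((D,A),H)).
That clade contains 5 terminal taxa: A, D, F, G, H.

5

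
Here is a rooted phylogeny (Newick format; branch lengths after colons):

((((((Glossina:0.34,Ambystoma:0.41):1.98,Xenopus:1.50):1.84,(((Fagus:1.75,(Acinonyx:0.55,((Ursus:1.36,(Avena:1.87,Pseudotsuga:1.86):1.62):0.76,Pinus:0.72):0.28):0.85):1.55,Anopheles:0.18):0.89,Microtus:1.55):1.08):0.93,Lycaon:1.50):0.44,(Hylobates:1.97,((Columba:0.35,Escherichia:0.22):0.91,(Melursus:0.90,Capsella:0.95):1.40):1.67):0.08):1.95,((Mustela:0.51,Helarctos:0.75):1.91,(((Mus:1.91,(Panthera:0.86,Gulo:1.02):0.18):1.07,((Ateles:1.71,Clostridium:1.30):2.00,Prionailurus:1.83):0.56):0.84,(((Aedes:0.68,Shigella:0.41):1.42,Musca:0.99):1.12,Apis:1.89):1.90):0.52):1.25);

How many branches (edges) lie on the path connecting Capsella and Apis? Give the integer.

9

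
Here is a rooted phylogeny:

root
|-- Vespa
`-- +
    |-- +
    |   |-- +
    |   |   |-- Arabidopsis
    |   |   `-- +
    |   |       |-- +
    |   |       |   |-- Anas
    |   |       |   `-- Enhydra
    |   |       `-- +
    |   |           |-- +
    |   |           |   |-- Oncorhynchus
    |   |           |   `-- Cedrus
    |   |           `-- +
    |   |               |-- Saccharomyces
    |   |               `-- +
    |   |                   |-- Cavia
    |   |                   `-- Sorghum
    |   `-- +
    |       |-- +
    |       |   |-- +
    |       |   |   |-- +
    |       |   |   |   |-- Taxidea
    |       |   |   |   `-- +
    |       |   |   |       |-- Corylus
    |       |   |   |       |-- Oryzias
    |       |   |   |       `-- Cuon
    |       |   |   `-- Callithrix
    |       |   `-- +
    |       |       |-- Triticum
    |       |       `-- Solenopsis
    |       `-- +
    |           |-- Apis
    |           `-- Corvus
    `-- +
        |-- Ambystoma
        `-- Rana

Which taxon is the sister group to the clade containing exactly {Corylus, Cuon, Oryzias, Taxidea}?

Callithrix

The clade containing exactly {Corylus, Cuon, Oryzias, Taxidea} attaches to the tree at the node subtending ((Taxidea,(Corylus,Oryzias,Cuon)),Callithrix).
The other lineage descending from that same node — the sister group — is the single tip Callithrix.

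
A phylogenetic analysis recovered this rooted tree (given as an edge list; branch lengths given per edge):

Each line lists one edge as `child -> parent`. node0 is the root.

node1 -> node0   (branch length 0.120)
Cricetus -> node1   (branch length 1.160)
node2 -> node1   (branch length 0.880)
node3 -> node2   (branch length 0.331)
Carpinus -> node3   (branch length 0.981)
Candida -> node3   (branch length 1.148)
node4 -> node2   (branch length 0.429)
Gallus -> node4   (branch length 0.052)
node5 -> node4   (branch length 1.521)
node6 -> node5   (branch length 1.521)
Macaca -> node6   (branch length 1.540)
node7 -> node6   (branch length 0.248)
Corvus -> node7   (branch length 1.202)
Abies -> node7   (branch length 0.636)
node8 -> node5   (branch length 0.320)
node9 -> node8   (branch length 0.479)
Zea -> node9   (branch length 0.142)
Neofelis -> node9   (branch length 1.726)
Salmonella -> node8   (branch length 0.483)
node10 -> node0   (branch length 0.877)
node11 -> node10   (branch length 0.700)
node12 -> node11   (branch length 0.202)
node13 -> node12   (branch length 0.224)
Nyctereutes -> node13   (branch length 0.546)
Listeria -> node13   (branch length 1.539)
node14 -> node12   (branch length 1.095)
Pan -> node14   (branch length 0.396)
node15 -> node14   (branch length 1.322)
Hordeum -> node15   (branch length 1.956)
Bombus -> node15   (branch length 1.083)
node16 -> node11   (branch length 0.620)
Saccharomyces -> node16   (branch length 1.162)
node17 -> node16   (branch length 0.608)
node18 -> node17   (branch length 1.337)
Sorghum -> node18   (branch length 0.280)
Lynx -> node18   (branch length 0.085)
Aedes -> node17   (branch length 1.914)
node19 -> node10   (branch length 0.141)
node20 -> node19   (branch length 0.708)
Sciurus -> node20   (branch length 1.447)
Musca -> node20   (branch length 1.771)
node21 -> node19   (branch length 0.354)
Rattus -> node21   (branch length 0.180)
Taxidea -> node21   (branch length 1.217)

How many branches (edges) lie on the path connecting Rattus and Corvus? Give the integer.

The MRCA of Rattus and Corvus is the root of the tree.
From Rattus up to that node: 4 branches. From Corvus up to the same node: 7 branches. Total: 4 + 7 = 11.

11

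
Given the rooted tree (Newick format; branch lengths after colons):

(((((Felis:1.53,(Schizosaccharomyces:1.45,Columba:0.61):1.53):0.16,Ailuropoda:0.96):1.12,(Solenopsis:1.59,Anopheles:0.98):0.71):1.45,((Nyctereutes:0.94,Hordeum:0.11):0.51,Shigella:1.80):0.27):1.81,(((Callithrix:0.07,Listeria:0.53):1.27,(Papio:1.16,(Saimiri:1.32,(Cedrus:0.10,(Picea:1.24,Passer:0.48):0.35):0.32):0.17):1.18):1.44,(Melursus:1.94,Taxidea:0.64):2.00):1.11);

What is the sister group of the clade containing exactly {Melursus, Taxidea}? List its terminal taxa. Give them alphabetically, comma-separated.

Callithrix, Cedrus, Listeria, Papio, Passer, Picea, Saimiri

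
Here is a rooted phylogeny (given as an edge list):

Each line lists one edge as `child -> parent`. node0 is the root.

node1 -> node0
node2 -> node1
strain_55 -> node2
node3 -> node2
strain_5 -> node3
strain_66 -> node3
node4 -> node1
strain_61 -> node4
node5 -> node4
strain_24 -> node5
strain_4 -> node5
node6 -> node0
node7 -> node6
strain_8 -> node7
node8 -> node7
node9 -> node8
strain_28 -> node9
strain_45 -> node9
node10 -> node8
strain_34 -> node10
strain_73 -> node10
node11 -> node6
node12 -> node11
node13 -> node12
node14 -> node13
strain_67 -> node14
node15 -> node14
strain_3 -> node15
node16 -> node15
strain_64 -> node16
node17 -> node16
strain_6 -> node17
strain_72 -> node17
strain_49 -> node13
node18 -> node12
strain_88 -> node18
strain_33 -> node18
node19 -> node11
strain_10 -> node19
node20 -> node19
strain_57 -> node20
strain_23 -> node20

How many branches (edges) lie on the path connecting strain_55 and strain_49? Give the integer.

8

The MRCA of strain_55 and strain_49 is the root of the tree.
From strain_55 up to that node: 3 branches. From strain_49 up to the same node: 5 branches. Total: 3 + 5 = 8.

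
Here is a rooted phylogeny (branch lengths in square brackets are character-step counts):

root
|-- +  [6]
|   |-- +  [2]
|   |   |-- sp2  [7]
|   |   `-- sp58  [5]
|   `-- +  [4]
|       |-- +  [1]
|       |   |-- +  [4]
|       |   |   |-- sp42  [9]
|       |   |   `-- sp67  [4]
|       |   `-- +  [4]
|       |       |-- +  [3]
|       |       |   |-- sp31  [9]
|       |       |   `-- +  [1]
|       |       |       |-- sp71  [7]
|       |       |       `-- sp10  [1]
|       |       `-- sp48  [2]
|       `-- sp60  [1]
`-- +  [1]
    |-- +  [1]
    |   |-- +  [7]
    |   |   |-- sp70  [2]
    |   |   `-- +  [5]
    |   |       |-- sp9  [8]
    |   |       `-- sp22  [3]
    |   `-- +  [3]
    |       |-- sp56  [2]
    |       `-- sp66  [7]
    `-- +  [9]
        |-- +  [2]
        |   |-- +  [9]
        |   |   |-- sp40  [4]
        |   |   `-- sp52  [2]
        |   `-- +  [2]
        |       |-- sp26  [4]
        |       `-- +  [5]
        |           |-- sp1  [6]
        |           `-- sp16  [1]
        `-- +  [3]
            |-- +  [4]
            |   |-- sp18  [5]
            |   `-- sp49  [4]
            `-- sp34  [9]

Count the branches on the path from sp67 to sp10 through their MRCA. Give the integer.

6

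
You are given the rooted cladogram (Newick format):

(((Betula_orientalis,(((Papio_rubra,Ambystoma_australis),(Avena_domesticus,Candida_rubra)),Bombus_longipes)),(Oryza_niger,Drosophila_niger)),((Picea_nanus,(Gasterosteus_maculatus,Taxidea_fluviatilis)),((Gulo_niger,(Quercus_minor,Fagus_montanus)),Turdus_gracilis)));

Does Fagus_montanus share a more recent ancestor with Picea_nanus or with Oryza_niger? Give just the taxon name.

Picea_nanus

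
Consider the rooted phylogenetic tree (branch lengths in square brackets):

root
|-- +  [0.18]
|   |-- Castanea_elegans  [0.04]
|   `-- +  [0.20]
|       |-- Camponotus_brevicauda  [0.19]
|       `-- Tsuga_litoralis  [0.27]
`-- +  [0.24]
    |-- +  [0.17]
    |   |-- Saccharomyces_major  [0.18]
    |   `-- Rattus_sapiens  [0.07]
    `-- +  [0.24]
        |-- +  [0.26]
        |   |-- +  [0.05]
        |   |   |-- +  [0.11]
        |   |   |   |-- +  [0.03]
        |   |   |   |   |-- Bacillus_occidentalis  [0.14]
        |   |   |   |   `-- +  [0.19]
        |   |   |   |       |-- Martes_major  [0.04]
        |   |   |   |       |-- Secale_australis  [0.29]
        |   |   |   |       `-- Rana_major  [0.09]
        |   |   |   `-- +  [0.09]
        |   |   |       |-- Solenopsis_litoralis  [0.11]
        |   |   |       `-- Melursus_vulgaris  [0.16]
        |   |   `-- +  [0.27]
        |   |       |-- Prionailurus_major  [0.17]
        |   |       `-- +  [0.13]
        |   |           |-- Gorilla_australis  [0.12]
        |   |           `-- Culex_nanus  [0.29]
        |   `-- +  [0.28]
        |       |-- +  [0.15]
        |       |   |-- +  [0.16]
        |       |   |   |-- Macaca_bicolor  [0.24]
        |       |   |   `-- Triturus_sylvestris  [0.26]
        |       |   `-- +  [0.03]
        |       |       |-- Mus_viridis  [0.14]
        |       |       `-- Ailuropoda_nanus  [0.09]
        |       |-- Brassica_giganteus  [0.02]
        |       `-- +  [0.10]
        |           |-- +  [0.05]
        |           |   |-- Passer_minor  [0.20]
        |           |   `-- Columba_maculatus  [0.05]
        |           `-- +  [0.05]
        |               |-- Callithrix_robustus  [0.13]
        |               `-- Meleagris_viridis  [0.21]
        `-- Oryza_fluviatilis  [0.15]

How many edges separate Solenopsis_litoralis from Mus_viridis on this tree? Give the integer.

The MRCA of Solenopsis_litoralis and Mus_viridis is the node subtending ((((Bacillus_occidentalis,(Martes_major,Secale_australis,Rana_major)),(Solenopsis_litoralis,Melursus_vulgaris)),(Prionailurus_major,(Gorilla_australis,Culex_nanus))),(((Macaca_bicolor,Triturus_sylvestris),(Mus_viridis,Ailuropoda_nanus)),Brassica_giganteus,((Passer_minor,Columba_maculatus),(Callithrix_robustus,Meleagris_viridis)))).
From Solenopsis_litoralis up to that node: 4 branches. From Mus_viridis up to the same node: 4 branches. Total: 4 + 4 = 8.

8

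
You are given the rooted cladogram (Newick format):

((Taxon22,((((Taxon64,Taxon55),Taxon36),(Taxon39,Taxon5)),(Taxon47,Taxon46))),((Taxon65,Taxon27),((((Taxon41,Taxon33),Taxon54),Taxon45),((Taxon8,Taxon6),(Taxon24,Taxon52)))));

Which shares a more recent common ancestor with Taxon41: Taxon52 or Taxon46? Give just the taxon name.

Taxon52

The MRCA of Taxon41 and Taxon52 subtends ((((Taxon41,Taxon33),Taxon54),Taxon45),((Taxon8,Taxon6),(Taxon24,Taxon52))) (8 taxa).
The MRCA of Taxon41 and Taxon46 is the root, subtending the entire tree (18 taxa).
The first is nested inside the second, so Taxon41 shares a more recent common ancestor with Taxon52.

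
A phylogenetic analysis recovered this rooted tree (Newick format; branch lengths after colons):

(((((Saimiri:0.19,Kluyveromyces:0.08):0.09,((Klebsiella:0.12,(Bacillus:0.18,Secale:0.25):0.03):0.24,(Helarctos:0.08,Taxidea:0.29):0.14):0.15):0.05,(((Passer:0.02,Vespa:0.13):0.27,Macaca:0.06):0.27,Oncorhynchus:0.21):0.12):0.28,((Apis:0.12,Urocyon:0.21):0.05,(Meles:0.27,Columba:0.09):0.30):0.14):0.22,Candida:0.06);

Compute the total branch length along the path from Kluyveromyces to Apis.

The path runs Kluyveromyces → … → MRCA → … → Apis; the MRCA is the node subtending ((((Saimiri,Kluyveromyces),((Klebsiella,(Bacillus,Secale)),(Helarctos,Taxidea))),(((Passer,Vespa),Macaca),Oncorhynchus)),((Apis,Urocyon),(Meles,Columba))).
Branch lengths along that path: 0.08 + 0.09 + 0.05 + 0.28 + 0.14 + 0.05 + 0.12 = 0.81.

0.81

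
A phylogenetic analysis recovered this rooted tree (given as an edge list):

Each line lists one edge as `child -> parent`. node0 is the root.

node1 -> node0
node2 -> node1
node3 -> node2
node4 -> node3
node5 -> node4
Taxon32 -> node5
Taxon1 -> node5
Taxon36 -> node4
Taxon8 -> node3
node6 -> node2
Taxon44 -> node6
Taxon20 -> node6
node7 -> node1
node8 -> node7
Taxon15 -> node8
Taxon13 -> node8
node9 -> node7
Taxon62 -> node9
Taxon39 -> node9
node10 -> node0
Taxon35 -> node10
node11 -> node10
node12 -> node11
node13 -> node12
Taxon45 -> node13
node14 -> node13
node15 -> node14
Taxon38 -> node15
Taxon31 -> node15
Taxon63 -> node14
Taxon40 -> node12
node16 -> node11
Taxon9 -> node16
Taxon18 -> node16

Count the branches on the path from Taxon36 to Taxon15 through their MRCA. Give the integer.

7

The MRCA of Taxon36 and Taxon15 is the node subtending (((((Taxon32,Taxon1),Taxon36),Taxon8),(Taxon44,Taxon20)),((Taxon15,Taxon13),(Taxon62,Taxon39))).
From Taxon36 up to that node: 4 branches. From Taxon15 up to the same node: 3 branches. Total: 4 + 3 = 7.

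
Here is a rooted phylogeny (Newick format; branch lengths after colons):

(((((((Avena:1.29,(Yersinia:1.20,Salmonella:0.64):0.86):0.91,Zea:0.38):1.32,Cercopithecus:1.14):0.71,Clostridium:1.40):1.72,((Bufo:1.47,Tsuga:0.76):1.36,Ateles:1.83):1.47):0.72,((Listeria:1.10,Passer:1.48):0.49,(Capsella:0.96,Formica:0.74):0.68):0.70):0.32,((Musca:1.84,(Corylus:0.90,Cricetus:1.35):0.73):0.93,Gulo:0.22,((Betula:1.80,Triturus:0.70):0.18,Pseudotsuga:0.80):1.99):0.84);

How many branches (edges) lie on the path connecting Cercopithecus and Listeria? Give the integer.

The MRCA of Cercopithecus and Listeria is the node subtending ((((((Avena,(Yersinia,Salmonella)),Zea),Cercopithecus),Clostridium),((Bufo,Tsuga),Ateles)),((Listeria,Passer),(Capsella,Formica))).
From Cercopithecus up to that node: 4 branches. From Listeria up to the same node: 3 branches. Total: 4 + 3 = 7.

7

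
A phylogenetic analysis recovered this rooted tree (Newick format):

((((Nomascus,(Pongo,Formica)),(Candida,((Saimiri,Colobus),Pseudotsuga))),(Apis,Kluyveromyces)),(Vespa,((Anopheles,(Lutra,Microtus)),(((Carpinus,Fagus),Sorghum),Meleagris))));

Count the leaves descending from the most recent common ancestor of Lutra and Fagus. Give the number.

7

The MRCA of Lutra and Fagus is the node subtending ((Anopheles,(Lutra,Microtus)),(((Carpinus,Fagus),Sorghum),Meleagris)).
That clade contains 7 terminal taxa: Anopheles, Carpinus, Fagus, Lutra, Meleagris, Microtus, Sorghum.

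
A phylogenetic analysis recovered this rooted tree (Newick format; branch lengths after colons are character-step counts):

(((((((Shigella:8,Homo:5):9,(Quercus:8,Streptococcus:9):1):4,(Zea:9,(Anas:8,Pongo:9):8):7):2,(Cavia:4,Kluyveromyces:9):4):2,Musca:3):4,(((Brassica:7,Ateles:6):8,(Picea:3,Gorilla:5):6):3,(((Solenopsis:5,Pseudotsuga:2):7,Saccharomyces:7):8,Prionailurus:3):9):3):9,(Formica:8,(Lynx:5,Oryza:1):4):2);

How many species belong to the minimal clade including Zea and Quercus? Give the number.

7

The MRCA of Zea and Quercus is the node subtending (((Shigella,Homo),(Quercus,Streptococcus)),(Zea,(Anas,Pongo))).
That clade contains 7 terminal taxa: Anas, Homo, Pongo, Quercus, Shigella, Streptococcus, Zea.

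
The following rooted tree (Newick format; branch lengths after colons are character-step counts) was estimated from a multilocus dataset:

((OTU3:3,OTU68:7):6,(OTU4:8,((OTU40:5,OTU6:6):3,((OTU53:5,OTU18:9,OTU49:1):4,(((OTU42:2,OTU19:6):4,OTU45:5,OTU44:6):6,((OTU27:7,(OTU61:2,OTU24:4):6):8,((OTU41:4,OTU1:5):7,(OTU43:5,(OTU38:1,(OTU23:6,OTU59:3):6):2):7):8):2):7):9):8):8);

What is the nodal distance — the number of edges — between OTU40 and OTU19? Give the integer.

7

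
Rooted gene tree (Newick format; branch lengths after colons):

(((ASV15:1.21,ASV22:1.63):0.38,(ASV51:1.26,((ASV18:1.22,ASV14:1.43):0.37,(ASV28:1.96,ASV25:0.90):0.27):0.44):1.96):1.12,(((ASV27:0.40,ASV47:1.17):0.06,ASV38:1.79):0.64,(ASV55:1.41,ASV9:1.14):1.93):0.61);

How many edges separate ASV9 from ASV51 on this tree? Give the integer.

The MRCA of ASV9 and ASV51 is the root of the tree.
From ASV9 up to that node: 3 branches. From ASV51 up to the same node: 3 branches. Total: 3 + 3 = 6.

6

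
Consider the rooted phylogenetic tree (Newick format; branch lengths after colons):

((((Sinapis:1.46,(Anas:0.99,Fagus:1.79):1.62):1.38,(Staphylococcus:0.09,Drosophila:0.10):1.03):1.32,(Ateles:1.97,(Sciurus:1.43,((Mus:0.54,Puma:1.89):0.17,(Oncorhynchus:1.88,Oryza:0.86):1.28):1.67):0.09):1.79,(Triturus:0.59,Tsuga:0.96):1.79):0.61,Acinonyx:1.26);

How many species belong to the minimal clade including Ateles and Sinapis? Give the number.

13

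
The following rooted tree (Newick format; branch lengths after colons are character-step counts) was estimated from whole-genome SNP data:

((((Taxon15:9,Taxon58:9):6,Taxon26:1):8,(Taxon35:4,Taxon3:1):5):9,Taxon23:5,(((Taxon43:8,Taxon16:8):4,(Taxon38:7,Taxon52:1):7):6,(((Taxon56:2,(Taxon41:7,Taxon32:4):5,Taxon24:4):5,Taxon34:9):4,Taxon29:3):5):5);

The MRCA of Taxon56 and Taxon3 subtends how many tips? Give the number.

16

The MRCA of Taxon56 and Taxon3 is the root, so the clade is the entire tree.
That clade contains 16 terminal taxa: Taxon15, Taxon16, Taxon23, Taxon24, Taxon26, Taxon29, Taxon3, Taxon32, Taxon34, Taxon35, Taxon38, Taxon41, Taxon43, Taxon52, Taxon56, Taxon58.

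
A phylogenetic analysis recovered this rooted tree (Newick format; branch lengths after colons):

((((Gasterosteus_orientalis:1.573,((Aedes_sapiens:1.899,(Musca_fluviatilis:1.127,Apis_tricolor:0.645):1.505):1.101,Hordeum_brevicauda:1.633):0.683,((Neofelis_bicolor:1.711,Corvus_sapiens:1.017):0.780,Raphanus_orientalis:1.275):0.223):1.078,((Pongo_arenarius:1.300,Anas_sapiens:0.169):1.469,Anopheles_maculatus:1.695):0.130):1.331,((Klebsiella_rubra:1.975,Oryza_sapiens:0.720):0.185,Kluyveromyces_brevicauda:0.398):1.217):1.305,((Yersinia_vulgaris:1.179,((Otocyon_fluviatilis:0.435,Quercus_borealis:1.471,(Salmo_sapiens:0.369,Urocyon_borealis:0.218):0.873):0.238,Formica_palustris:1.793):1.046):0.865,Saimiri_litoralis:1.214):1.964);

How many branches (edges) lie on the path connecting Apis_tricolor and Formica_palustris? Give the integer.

The MRCA of Apis_tricolor and Formica_palustris is the root of the tree.
From Apis_tricolor up to that node: 7 branches. From Formica_palustris up to the same node: 4 branches. Total: 7 + 4 = 11.

11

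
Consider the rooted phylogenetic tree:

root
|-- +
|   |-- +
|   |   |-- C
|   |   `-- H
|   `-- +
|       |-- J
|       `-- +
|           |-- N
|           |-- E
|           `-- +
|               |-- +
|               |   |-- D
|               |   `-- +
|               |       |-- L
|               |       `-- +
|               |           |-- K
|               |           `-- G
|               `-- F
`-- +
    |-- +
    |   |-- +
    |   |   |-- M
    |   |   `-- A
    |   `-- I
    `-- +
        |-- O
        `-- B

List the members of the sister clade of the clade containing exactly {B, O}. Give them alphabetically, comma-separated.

A, I, M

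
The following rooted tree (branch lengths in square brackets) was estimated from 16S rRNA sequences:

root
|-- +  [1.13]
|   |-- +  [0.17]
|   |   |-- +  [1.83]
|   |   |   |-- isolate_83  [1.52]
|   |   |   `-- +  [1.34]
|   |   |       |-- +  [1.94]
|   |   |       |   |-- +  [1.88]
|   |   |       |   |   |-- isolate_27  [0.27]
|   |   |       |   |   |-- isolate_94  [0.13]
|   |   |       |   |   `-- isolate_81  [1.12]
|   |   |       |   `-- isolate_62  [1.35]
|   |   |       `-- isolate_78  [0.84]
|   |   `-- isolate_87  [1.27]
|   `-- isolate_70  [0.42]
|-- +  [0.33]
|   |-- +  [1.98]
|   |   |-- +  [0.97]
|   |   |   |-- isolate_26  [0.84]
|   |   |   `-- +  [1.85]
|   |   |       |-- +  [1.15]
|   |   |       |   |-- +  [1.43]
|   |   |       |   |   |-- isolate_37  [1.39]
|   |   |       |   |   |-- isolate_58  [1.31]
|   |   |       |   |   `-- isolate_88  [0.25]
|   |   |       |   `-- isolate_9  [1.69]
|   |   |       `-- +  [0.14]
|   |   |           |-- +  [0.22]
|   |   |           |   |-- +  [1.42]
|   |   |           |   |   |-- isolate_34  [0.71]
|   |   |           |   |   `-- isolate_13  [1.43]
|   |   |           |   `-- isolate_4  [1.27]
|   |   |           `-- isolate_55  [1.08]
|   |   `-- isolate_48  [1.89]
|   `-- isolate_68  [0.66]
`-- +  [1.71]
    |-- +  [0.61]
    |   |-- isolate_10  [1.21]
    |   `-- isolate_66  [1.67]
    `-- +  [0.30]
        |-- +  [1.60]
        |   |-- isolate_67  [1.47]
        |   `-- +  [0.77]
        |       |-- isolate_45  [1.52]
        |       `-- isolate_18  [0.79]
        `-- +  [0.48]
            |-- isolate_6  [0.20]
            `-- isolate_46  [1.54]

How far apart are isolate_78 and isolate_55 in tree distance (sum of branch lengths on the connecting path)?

The path runs isolate_78 → … → MRCA → … → isolate_55; the MRCA is the root of the tree.
Branch lengths along that path: 0.84 + 1.34 + 1.83 + 0.17 + 1.13 + 0.33 + 1.98 + 0.97 + 1.85 + 0.14 + 1.08 = 11.66.

11.66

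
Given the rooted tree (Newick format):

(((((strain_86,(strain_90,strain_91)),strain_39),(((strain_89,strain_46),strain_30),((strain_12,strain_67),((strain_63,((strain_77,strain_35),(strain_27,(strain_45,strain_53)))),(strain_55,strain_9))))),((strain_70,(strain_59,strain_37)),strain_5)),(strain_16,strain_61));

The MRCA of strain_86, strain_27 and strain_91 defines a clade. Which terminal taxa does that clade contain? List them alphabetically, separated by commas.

Tracing strain_86: it sits inside (strain_86,(strain_90,strain_91)).
Tracing strain_27: it sits inside (strain_27,(strain_45,strain_53)).
Tracing strain_91: it sits inside (strain_90,strain_91).
The smallest clade enclosing all 3 is (((strain_86,(strain_90,strain_91)),strain_39),(((strain_89,strain_46),strain_30),((strain_12,strain_67),((strain_63,((strain_77,strain_35),(strain_27,(strain_45,strain_53)))),(strain_55,strain_9))))); the answer is its 17 terminal taxa in alphabetical order.

strain_12, strain_27, strain_30, strain_35, strain_39, strain_45, strain_46, strain_53, strain_55, strain_63, strain_67, strain_77, strain_86, strain_89, strain_9, strain_90, strain_91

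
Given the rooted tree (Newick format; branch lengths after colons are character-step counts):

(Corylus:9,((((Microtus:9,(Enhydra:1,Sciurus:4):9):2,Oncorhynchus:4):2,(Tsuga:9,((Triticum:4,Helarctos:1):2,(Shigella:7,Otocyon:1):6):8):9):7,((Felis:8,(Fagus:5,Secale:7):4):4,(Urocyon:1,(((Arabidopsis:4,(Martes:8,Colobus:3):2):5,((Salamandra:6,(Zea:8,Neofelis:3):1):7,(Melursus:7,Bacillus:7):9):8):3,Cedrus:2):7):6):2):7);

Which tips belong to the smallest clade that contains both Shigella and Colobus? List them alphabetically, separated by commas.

Arabidopsis, Bacillus, Cedrus, Colobus, Enhydra, Fagus, Felis, Helarctos, Martes, Melursus, Microtus, Neofelis, Oncorhynchus, Otocyon, Salamandra, Sciurus, Secale, Shigella, Triticum, Tsuga, Urocyon, Zea

Tracing Shigella: it sits inside (Shigella,Otocyon).
Tracing Colobus: it sits inside (Martes,Colobus).
The smallest clade enclosing both is ((((Microtus,(Enhydra,Sciurus)),Oncorhynchus),(Tsuga,((Triticum,Helarctos),(Shigella,Otocyon)))),((Felis,(Fagus,Secale)),(Urocyon,(((Arabidopsis,(Martes,Colobus)),((Salamandra,(Zea,Neofelis)),(Melursus,Bacillus))),Cedrus)))); the answer is its 22 terminal taxa in alphabetical order.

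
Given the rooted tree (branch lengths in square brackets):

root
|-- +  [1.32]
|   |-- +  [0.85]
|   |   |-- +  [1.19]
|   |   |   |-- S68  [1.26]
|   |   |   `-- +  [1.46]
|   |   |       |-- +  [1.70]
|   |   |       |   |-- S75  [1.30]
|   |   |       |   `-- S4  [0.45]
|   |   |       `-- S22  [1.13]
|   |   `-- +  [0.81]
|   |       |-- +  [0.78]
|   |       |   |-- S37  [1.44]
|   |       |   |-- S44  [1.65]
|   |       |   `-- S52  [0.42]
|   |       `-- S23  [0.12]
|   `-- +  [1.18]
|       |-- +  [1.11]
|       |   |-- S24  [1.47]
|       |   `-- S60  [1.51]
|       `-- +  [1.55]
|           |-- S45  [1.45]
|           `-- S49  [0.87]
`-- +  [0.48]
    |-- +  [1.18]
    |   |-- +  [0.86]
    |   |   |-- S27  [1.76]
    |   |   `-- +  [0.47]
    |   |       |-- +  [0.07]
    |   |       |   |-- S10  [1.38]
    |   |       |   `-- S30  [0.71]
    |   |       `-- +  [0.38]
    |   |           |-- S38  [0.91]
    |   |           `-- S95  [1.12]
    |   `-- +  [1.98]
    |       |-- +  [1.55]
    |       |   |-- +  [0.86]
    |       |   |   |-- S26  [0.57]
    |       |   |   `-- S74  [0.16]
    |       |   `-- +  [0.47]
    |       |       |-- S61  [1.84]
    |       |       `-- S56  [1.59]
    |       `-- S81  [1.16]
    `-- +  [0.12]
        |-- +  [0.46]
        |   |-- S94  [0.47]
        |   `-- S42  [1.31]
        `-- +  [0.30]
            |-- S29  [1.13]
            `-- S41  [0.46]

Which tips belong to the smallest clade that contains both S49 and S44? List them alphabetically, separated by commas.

S22, S23, S24, S37, S4, S44, S45, S49, S52, S60, S68, S75

Tracing S49: it sits inside (S45,S49).
Tracing S44: it sits inside (S37,S44,S52).
The smallest clade enclosing both is (((S68,((S75,S4),S22)),((S37,S44,S52),S23)),((S24,S60),(S45,S49))); the answer is its 12 terminal taxa in alphabetical order.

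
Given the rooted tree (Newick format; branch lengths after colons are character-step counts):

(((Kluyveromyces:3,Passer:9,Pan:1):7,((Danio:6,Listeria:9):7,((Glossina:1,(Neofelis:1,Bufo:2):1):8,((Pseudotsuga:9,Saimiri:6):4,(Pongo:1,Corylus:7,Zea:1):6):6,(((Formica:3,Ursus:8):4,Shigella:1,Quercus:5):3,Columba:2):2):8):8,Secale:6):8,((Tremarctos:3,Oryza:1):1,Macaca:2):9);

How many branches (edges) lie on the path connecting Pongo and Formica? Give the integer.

7

The MRCA of Pongo and Formica is the node subtending ((Glossina,(Neofelis,Bufo)),((Pseudotsuga,Saimiri),(Pongo,Corylus,Zea)),(((Formica,Ursus),Shigella,Quercus),Columba)).
From Pongo up to that node: 3 branches. From Formica up to the same node: 4 branches. Total: 3 + 4 = 7.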